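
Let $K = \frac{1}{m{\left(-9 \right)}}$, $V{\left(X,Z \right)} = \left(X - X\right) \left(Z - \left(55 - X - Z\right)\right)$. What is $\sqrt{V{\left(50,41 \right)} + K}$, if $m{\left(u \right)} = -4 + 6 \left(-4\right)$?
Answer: $\frac{i \sqrt{7}}{14} \approx 0.18898 i$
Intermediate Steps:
$m{\left(u \right)} = -28$ ($m{\left(u \right)} = -4 - 24 = -28$)
$V{\left(X,Z \right)} = 0$ ($V{\left(X,Z \right)} = 0 \left(Z + \left(-55 + X + Z\right)\right) = 0 \left(-55 + X + 2 Z\right) = 0$)
$K = - \frac{1}{28}$ ($K = \frac{1}{-28} = - \frac{1}{28} \approx -0.035714$)
$\sqrt{V{\left(50,41 \right)} + K} = \sqrt{0 - \frac{1}{28}} = \sqrt{- \frac{1}{28}} = \frac{i \sqrt{7}}{14}$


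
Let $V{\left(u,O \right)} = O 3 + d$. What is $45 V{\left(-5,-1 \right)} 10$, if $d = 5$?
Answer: $900$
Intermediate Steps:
$V{\left(u,O \right)} = 5 + 3 O$ ($V{\left(u,O \right)} = O 3 + 5 = 3 O + 5 = 5 + 3 O$)
$45 V{\left(-5,-1 \right)} 10 = 45 \left(5 + 3 \left(-1\right)\right) 10 = 45 \left(5 - 3\right) 10 = 45 \cdot 2 \cdot 10 = 90 \cdot 10 = 900$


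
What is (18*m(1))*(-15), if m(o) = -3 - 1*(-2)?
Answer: 270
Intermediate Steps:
m(o) = -1 (m(o) = -3 + 2 = -1)
(18*m(1))*(-15) = (18*(-1))*(-15) = -18*(-15) = 270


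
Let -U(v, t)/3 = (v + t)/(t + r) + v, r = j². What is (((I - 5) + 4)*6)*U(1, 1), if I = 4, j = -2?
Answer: -378/5 ≈ -75.600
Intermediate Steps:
r = 4 (r = (-2)² = 4)
U(v, t) = -3*v - 3*(t + v)/(4 + t) (U(v, t) = -3*((v + t)/(t + 4) + v) = -3*((t + v)/(4 + t) + v) = -3*(v + (t + v)/(4 + t)) = -3*v - 3*(t + v)/(4 + t))
(((I - 5) + 4)*6)*U(1, 1) = (((4 - 5) + 4)*6)*(3*(-1*1 - 5*1 - 1*1*1)/(4 + 1)) = ((-1 + 4)*6)*(3*(-1 - 5 - 1)/5) = (3*6)*(3*(⅕)*(-7)) = 18*(-21/5) = -378/5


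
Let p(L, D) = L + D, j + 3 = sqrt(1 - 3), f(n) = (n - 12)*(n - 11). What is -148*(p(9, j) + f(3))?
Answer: -11544 - 148*I*sqrt(2) ≈ -11544.0 - 209.3*I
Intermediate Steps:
f(n) = (-12 + n)*(-11 + n)
j = -3 + I*sqrt(2) (j = -3 + sqrt(1 - 3) = -3 + sqrt(-2) = -3 + I*sqrt(2) ≈ -3.0 + 1.4142*I)
p(L, D) = D + L
-148*(p(9, j) + f(3)) = -148*(((-3 + I*sqrt(2)) + 9) + (132 + 3**2 - 23*3)) = -148*((6 + I*sqrt(2)) + (132 + 9 - 69)) = -148*((6 + I*sqrt(2)) + 72) = -148*(78 + I*sqrt(2)) = -11544 - 148*I*sqrt(2)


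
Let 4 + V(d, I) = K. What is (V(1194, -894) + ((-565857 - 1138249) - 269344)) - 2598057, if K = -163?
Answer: -4571674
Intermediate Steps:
V(d, I) = -167 (V(d, I) = -4 - 163 = -167)
(V(1194, -894) + ((-565857 - 1138249) - 269344)) - 2598057 = (-167 + ((-565857 - 1138249) - 269344)) - 2598057 = (-167 + (-1704106 - 269344)) - 2598057 = (-167 - 1973450) - 2598057 = -1973617 - 2598057 = -4571674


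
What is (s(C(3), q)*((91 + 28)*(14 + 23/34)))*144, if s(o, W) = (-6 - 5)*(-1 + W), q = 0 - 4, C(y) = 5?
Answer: 13832280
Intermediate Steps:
q = -4
s(o, W) = 11 - 11*W (s(o, W) = -11*(-1 + W) = 11 - 11*W)
(s(C(3), q)*((91 + 28)*(14 + 23/34)))*144 = ((11 - 11*(-4))*((91 + 28)*(14 + 23/34)))*144 = ((11 + 44)*(119*(14 + 23*(1/34))))*144 = (55*(119*(14 + 23/34)))*144 = (55*(119*(499/34)))*144 = (55*(3493/2))*144 = (192115/2)*144 = 13832280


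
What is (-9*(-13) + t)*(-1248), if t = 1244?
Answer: -1698528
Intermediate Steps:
(-9*(-13) + t)*(-1248) = (-9*(-13) + 1244)*(-1248) = (117 + 1244)*(-1248) = 1361*(-1248) = -1698528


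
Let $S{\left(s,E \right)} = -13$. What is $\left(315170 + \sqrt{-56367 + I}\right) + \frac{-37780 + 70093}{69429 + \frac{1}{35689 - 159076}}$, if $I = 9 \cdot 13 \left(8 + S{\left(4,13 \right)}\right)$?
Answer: $\frac{2699950662057871}{8566636022} + 6 i \sqrt{1582} \approx 3.1517 \cdot 10^{5} + 238.65 i$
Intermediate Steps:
$I = -585$ ($I = 9 \cdot 13 \left(8 - 13\right) = 117 \left(-5\right) = -585$)
$\left(315170 + \sqrt{-56367 + I}\right) + \frac{-37780 + 70093}{69429 + \frac{1}{35689 - 159076}} = \left(315170 + \sqrt{-56367 - 585}\right) + \frac{-37780 + 70093}{69429 + \frac{1}{35689 - 159076}} = \left(315170 + \sqrt{-56952}\right) + \frac{32313}{69429 + \frac{1}{-123387}} = \left(315170 + 6 i \sqrt{1582}\right) + \frac{32313}{69429 - \frac{1}{123387}} = \left(315170 + 6 i \sqrt{1582}\right) + \frac{32313}{\frac{8566636022}{123387}} = \left(315170 + 6 i \sqrt{1582}\right) + 32313 \cdot \frac{123387}{8566636022} = \left(315170 + 6 i \sqrt{1582}\right) + \frac{3987004131}{8566636022} = \frac{2699950662057871}{8566636022} + 6 i \sqrt{1582}$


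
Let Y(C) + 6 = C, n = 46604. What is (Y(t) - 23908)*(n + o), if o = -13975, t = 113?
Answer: -776602829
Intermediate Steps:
Y(C) = -6 + C
(Y(t) - 23908)*(n + o) = ((-6 + 113) - 23908)*(46604 - 13975) = (107 - 23908)*32629 = -23801*32629 = -776602829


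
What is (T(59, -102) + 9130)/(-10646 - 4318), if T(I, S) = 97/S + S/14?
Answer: -6512939/10684296 ≈ -0.60958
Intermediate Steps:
T(I, S) = 97/S + S/14 (T(I, S) = 97/S + S*(1/14) = 97/S + S/14)
(T(59, -102) + 9130)/(-10646 - 4318) = ((97/(-102) + (1/14)*(-102)) + 9130)/(-10646 - 4318) = ((97*(-1/102) - 51/7) + 9130)/(-14964) = ((-97/102 - 51/7) + 9130)*(-1/14964) = (-5881/714 + 9130)*(-1/14964) = (6512939/714)*(-1/14964) = -6512939/10684296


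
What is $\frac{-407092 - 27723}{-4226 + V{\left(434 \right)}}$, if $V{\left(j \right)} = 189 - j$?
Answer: $\frac{434815}{4471} \approx 97.252$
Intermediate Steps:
$\frac{-407092 - 27723}{-4226 + V{\left(434 \right)}} = \frac{-407092 - 27723}{-4226 + \left(189 - 434\right)} = - \frac{434815}{-4226 + \left(189 - 434\right)} = - \frac{434815}{-4226 - 245} = - \frac{434815}{-4471} = \left(-434815\right) \left(- \frac{1}{4471}\right) = \frac{434815}{4471}$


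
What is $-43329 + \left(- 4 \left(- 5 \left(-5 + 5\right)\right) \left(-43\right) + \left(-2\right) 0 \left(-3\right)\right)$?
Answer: $-43329$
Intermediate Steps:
$-43329 + \left(- 4 \left(- 5 \left(-5 + 5\right)\right) \left(-43\right) + \left(-2\right) 0 \left(-3\right)\right) = -43329 + \left(- 4 \left(\left(-5\right) 0\right) \left(-43\right) + 0 \left(-3\right)\right) = -43329 + \left(\left(-4\right) 0 \left(-43\right) + 0\right) = -43329 + \left(0 \left(-43\right) + 0\right) = -43329 + \left(0 + 0\right) = -43329 + 0 = -43329$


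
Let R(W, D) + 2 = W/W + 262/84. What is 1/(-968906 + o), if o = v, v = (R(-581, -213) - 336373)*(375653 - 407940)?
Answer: 42/456096384547 ≈ 9.2086e-11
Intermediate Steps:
R(W, D) = 89/42 (R(W, D) = -2 + (W/W + 262/84) = -2 + (1 + 262*(1/84)) = -2 + (1 + 131/42) = -2 + 173/42 = 89/42)
v = 456137078599/42 (v = (89/42 - 336373)*(375653 - 407940) = -14127577/42*(-32287) = 456137078599/42 ≈ 1.0860e+10)
o = 456137078599/42 ≈ 1.0860e+10
1/(-968906 + o) = 1/(-968906 + 456137078599/42) = 1/(456096384547/42) = 42/456096384547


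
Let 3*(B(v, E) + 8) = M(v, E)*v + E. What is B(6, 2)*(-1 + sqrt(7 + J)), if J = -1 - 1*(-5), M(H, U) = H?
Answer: -14/3 + 14*sqrt(11)/3 ≈ 10.811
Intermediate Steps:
J = 4 (J = -1 + 5 = 4)
B(v, E) = -8 + E/3 + v**2/3 (B(v, E) = -8 + (v*v + E)/3 = -8 + (v**2 + E)/3 = -8 + (E + v**2)/3 = -8 + (E/3 + v**2/3) = -8 + E/3 + v**2/3)
B(6, 2)*(-1 + sqrt(7 + J)) = (-8 + (1/3)*2 + (1/3)*6**2)*(-1 + sqrt(7 + 4)) = (-8 + 2/3 + (1/3)*36)*(-1 + sqrt(11)) = (-8 + 2/3 + 12)*(-1 + sqrt(11)) = 14*(-1 + sqrt(11))/3 = -14/3 + 14*sqrt(11)/3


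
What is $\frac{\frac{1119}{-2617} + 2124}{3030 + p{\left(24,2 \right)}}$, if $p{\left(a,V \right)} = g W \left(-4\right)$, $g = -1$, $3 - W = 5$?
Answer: $\frac{5557389}{7908574} \approx 0.7027$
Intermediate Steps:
$W = -2$ ($W = 3 - 5 = -2$)
$p{\left(a,V \right)} = -8$ ($p{\left(a,V \right)} = \left(-1\right) \left(-2\right) \left(-4\right) = 2 \left(-4\right) = -8$)
$\frac{\frac{1119}{-2617} + 2124}{3030 + p{\left(24,2 \right)}} = \frac{\frac{1119}{-2617} + 2124}{3030 - 8} = \frac{1119 \left(- \frac{1}{2617}\right) + 2124}{3022} = \left(- \frac{1119}{2617} + 2124\right) \frac{1}{3022} = \frac{5557389}{2617} \cdot \frac{1}{3022} = \frac{5557389}{7908574}$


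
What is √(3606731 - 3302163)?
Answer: 2*√76142 ≈ 551.88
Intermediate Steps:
√(3606731 - 3302163) = √304568 = 2*√76142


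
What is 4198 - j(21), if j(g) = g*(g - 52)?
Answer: 4849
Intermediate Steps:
j(g) = g*(-52 + g)
4198 - j(21) = 4198 - 21*(-52 + 21) = 4198 - 21*(-31) = 4198 - 1*(-651) = 4198 + 651 = 4849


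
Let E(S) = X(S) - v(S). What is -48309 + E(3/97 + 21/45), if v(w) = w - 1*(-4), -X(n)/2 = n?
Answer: -23432529/485 ≈ -48315.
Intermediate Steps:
X(n) = -2*n
v(w) = 4 + w (v(w) = w + 4 = 4 + w)
E(S) = -4 - 3*S (E(S) = -2*S - (4 + S) = -2*S + (-4 - S) = -4 - 3*S)
-48309 + E(3/97 + 21/45) = -48309 + (-4 - 3*(3/97 + 21/45)) = -48309 + (-4 - 3*(3*(1/97) + 21*(1/45))) = -48309 + (-4 - 3*(3/97 + 7/15)) = -48309 + (-4 - 3*724/1455) = -48309 + (-4 - 724/485) = -48309 - 2664/485 = -23432529/485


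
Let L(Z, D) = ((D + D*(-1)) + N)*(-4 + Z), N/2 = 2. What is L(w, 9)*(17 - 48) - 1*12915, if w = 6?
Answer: -13163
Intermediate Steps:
N = 4 (N = 2*2 = 4)
L(Z, D) = -16 + 4*Z (L(Z, D) = ((D + D*(-1)) + 4)*(-4 + Z) = ((D - D) + 4)*(-4 + Z) = (0 + 4)*(-4 + Z) = 4*(-4 + Z) = -16 + 4*Z)
L(w, 9)*(17 - 48) - 1*12915 = (-16 + 4*6)*(17 - 48) - 1*12915 = (-16 + 24)*(-31) - 12915 = 8*(-31) - 12915 = -248 - 12915 = -13163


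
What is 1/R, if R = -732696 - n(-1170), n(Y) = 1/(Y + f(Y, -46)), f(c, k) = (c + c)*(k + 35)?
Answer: -24570/18002340721 ≈ -1.3648e-6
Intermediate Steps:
f(c, k) = 2*c*(35 + k) (f(c, k) = (2*c)*(35 + k) = 2*c*(35 + k))
n(Y) = -1/(21*Y) (n(Y) = 1/(Y + 2*Y*(35 - 46)) = 1/(Y + 2*Y*(-11)) = 1/(Y - 22*Y) = 1/(-21*Y) = -1/(21*Y))
R = -18002340721/24570 (R = -732696 - (-1)/(21*(-1170)) = -732696 - (-1)*(-1)/(21*1170) = -732696 - 1*1/24570 = -732696 - 1/24570 = -18002340721/24570 ≈ -7.3270e+5)
1/R = 1/(-18002340721/24570) = -24570/18002340721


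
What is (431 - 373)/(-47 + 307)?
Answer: 29/130 ≈ 0.22308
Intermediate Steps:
(431 - 373)/(-47 + 307) = 58/260 = 58*(1/260) = 29/130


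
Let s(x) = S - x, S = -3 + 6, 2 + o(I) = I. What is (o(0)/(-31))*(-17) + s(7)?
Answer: -158/31 ≈ -5.0968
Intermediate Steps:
o(I) = -2 + I
S = 3
s(x) = 3 - x
(o(0)/(-31))*(-17) + s(7) = ((-2 + 0)/(-31))*(-17) + (3 - 1*7) = -2*(-1/31)*(-17) + (3 - 7) = (2/31)*(-17) - 4 = -34/31 - 4 = -158/31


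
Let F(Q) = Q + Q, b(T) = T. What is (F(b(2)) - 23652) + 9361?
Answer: -14287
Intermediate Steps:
F(Q) = 2*Q
(F(b(2)) - 23652) + 9361 = (2*2 - 23652) + 9361 = (4 - 23652) + 9361 = -23648 + 9361 = -14287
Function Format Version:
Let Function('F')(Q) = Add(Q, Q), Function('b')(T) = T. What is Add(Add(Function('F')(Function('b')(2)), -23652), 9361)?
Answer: -14287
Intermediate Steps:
Function('F')(Q) = Mul(2, Q)
Add(Add(Function('F')(Function('b')(2)), -23652), 9361) = Add(Add(Mul(2, 2), -23652), 9361) = Add(Add(4, -23652), 9361) = Add(-23648, 9361) = -14287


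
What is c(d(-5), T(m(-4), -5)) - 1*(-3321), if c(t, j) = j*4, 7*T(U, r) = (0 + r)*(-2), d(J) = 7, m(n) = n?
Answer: 23287/7 ≈ 3326.7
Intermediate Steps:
T(U, r) = -2*r/7 (T(U, r) = ((0 + r)*(-2))/7 = (r*(-2))/7 = (-2*r)/7 = -2*r/7)
c(t, j) = 4*j
c(d(-5), T(m(-4), -5)) - 1*(-3321) = 4*(-2/7*(-5)) - 1*(-3321) = 4*(10/7) + 3321 = 40/7 + 3321 = 23287/7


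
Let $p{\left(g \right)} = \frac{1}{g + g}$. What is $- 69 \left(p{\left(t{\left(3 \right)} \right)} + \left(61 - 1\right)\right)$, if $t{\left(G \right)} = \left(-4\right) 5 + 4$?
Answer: $- \frac{132411}{32} \approx -4137.8$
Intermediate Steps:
$t{\left(G \right)} = -16$ ($t{\left(G \right)} = -20 + 4 = -16$)
$p{\left(g \right)} = \frac{1}{2 g}$
$- 69 \left(p{\left(t{\left(3 \right)} \right)} + \left(61 - 1\right)\right) = - 69 \left(\frac{1}{2 \left(-16\right)} + \left(61 - 1\right)\right) = - 69 \left(\frac{1}{2} \left(- \frac{1}{16}\right) + \left(61 - 1\right)\right) = - 69 \left(- \frac{1}{32} + 60\right) = \left(-69\right) \frac{1919}{32} = - \frac{132411}{32}$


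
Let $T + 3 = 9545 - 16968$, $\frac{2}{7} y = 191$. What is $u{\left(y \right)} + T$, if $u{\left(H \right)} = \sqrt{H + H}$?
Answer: $-7426 + \sqrt{1337} \approx -7389.4$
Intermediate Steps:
$y = \frac{1337}{2}$ ($y = \frac{7}{2} \cdot 191 = \frac{1337}{2} \approx 668.5$)
$T = -7426$ ($T = -3 + \left(9545 - 16968\right) = -3 - 7423 = -7426$)
$u{\left(H \right)} = \sqrt{2} \sqrt{H}$ ($u{\left(H \right)} = \sqrt{2 H} = \sqrt{2} \sqrt{H}$)
$u{\left(y \right)} + T = \sqrt{2} \sqrt{\frac{1337}{2}} - 7426 = \sqrt{2} \frac{\sqrt{2674}}{2} - 7426 = \sqrt{1337} - 7426 = -7426 + \sqrt{1337}$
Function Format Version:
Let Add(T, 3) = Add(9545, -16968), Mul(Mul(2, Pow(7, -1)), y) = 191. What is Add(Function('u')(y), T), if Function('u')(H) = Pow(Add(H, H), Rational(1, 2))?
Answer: Add(-7426, Pow(1337, Rational(1, 2))) ≈ -7389.4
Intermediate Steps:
y = Rational(1337, 2) (y = Mul(Rational(7, 2), 191) = Rational(1337, 2) ≈ 668.50)
T = -7426 (T = Add(-3, Add(9545, -16968)) = Add(-3, -7423) = -7426)
Function('u')(H) = Mul(Pow(2, Rational(1, 2)), Pow(H, Rational(1, 2))) (Function('u')(H) = Pow(Mul(2, H), Rational(1, 2)) = Mul(Pow(2, Rational(1, 2)), Pow(H, Rational(1, 2))))
Add(Function('u')(y), T) = Add(Mul(Pow(2, Rational(1, 2)), Pow(Rational(1337, 2), Rational(1, 2))), -7426) = Add(Mul(Pow(2, Rational(1, 2)), Mul(Rational(1, 2), Pow(2674, Rational(1, 2)))), -7426) = Add(Pow(1337, Rational(1, 2)), -7426) = Add(-7426, Pow(1337, Rational(1, 2)))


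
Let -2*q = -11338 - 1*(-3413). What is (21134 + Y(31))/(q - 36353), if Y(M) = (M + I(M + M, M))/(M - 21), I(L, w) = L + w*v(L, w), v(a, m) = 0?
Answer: -211433/323905 ≈ -0.65276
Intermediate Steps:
q = 7925/2 (q = -(-11338 - 1*(-3413))/2 = -(-11338 + 3413)/2 = -1/2*(-7925) = 7925/2 ≈ 3962.5)
I(L, w) = L (I(L, w) = L + w*0 = L + 0 = L)
Y(M) = 3*M/(-21 + M) (Y(M) = (M + (M + M))/(M - 21) = (M + 2*M)/(-21 + M) = (3*M)/(-21 + M) = 3*M/(-21 + M))
(21134 + Y(31))/(q - 36353) = (21134 + 3*31/(-21 + 31))/(7925/2 - 36353) = (21134 + 3*31/10)/(-64781/2) = (21134 + 3*31*(1/10))*(-2/64781) = (21134 + 93/10)*(-2/64781) = (211433/10)*(-2/64781) = -211433/323905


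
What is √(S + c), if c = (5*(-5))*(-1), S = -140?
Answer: I*√115 ≈ 10.724*I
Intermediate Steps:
c = 25 (c = -25*(-1) = 25)
√(S + c) = √(-140 + 25) = √(-115) = I*√115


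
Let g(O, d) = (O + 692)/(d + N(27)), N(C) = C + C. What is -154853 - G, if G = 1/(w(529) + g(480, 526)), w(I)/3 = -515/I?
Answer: -10689116179/69028 ≈ -1.5485e+5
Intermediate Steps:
N(C) = 2*C
w(I) = -1545/I (w(I) = 3*(-515/I) = -1545/I)
g(O, d) = (692 + O)/(54 + d) (g(O, d) = (O + 692)/(d + 2*27) = (692 + O)/(d + 54) = (692 + O)/(54 + d))
G = -76705/69028 (G = 1/(-1545/529 + (692 + 480)/(54 + 526)) = 1/(-1545*1/529 + 1172/580) = 1/(-1545/529 + (1/580)*1172) = 1/(-1545/529 + 293/145) = 1/(-69028/76705) = -76705/69028 ≈ -1.1112)
-154853 - G = -154853 - 1*(-76705/69028) = -154853 + 76705/69028 = -10689116179/69028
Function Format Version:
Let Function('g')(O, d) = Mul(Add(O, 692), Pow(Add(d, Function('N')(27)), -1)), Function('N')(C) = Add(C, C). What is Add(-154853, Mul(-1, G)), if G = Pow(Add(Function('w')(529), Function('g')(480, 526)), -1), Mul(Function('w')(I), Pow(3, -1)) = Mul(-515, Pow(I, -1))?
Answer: Rational(-10689116179, 69028) ≈ -1.5485e+5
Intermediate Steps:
Function('N')(C) = Mul(2, C)
Function('w')(I) = Mul(-1545, Pow(I, -1)) (Function('w')(I) = Mul(3, Mul(-515, Pow(I, -1))) = Mul(-1545, Pow(I, -1)))
Function('g')(O, d) = Mul(Pow(Add(54, d), -1), Add(692, O)) (Function('g')(O, d) = Mul(Add(O, 692), Pow(Add(d, Mul(2, 27)), -1)) = Mul(Add(692, O), Pow(Add(d, 54), -1)) = Mul(Add(692, O), Pow(Add(54, d), -1)) = Mul(Pow(Add(54, d), -1), Add(692, O)))
G = Rational(-76705, 69028) (G = Pow(Add(Mul(-1545, Pow(529, -1)), Mul(Pow(Add(54, 526), -1), Add(692, 480))), -1) = Pow(Add(Mul(-1545, Rational(1, 529)), Mul(Pow(580, -1), 1172)), -1) = Pow(Add(Rational(-1545, 529), Mul(Rational(1, 580), 1172)), -1) = Pow(Add(Rational(-1545, 529), Rational(293, 145)), -1) = Pow(Rational(-69028, 76705), -1) = Rational(-76705, 69028) ≈ -1.1112)
Add(-154853, Mul(-1, G)) = Add(-154853, Mul(-1, Rational(-76705, 69028))) = Add(-154853, Rational(76705, 69028)) = Rational(-10689116179, 69028)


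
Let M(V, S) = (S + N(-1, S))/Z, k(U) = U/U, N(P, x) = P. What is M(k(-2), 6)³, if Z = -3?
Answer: -125/27 ≈ -4.6296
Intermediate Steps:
k(U) = 1
M(V, S) = ⅓ - S/3 (M(V, S) = (S - 1)/(-3) = (-1 + S)*(-⅓) = ⅓ - S/3)
M(k(-2), 6)³ = (⅓ - ⅓*6)³ = (⅓ - 2)³ = (-5/3)³ = -125/27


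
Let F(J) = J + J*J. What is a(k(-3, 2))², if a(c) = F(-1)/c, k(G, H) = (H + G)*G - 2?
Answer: 0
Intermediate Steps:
k(G, H) = -2 + G*(G + H) (k(G, H) = (G + H)*G - 2 = G*(G + H) - 2 = -2 + G*(G + H))
F(J) = J + J²
a(c) = 0 (a(c) = (-(1 - 1))/c = (-1*0)/c = 0/c = 0)
a(k(-3, 2))² = 0² = 0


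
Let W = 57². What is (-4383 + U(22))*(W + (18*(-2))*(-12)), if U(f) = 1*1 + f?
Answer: -16049160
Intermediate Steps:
W = 3249
U(f) = 1 + f
(-4383 + U(22))*(W + (18*(-2))*(-12)) = (-4383 + (1 + 22))*(3249 + (18*(-2))*(-12)) = (-4383 + 23)*(3249 - 36*(-12)) = -4360*(3249 + 432) = -4360*3681 = -16049160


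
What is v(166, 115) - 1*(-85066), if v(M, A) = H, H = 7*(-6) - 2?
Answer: 85022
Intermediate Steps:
H = -44 (H = -42 - 2 = -44)
v(M, A) = -44
v(166, 115) - 1*(-85066) = -44 - 1*(-85066) = -44 + 85066 = 85022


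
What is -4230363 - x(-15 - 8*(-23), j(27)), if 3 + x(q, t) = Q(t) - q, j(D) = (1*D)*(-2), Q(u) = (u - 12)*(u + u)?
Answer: -4237319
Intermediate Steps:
Q(u) = 2*u*(-12 + u) (Q(u) = (-12 + u)*(2*u) = 2*u*(-12 + u))
j(D) = -2*D (j(D) = D*(-2) = -2*D)
x(q, t) = -3 - q + 2*t*(-12 + t) (x(q, t) = -3 + (2*t*(-12 + t) - q) = -3 + (-q + 2*t*(-12 + t)) = -3 - q + 2*t*(-12 + t))
-4230363 - x(-15 - 8*(-23), j(27)) = -4230363 - (-3 - (-15 - 8*(-23)) + 2*(-2*27)*(-12 - 2*27)) = -4230363 - (-3 - (-15 + 184) + 2*(-54)*(-12 - 54)) = -4230363 - (-3 - 1*169 + 2*(-54)*(-66)) = -4230363 - (-3 - 169 + 7128) = -4230363 - 1*6956 = -4230363 - 6956 = -4237319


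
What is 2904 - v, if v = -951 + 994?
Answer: 2861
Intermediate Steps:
v = 43
2904 - v = 2904 - 1*43 = 2904 - 43 = 2861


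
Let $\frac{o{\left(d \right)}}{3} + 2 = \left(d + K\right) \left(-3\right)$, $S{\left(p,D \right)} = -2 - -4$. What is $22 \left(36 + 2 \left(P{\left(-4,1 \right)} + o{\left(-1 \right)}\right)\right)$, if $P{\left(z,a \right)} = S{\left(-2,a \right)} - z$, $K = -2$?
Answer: $1980$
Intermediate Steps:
$S{\left(p,D \right)} = 2$ ($S{\left(p,D \right)} = -2 + 4 = 2$)
$o{\left(d \right)} = 12 - 9 d$ ($o{\left(d \right)} = -6 + 3 \left(d - 2\right) \left(-3\right) = -6 + 3 \left(-2 + d\right) \left(-3\right) = -6 + 3 \left(6 - 3 d\right) = -6 - \left(-18 + 9 d\right) = 12 - 9 d$)
$P{\left(z,a \right)} = 2 - z$
$22 \left(36 + 2 \left(P{\left(-4,1 \right)} + o{\left(-1 \right)}\right)\right) = 22 \left(36 + 2 \left(\left(2 - -4\right) + \left(12 - -9\right)\right)\right) = 22 \left(36 + 2 \left(\left(2 + 4\right) + \left(12 + 9\right)\right)\right) = 22 \left(36 + 2 \left(6 + 21\right)\right) = 22 \left(36 + 2 \cdot 27\right) = 22 \left(36 + 54\right) = 22 \cdot 90 = 1980$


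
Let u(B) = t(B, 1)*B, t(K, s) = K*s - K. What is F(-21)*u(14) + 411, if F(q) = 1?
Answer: 411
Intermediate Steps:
t(K, s) = -K + K*s
u(B) = 0 (u(B) = (B*(-1 + 1))*B = (B*0)*B = 0*B = 0)
F(-21)*u(14) + 411 = 1*0 + 411 = 0 + 411 = 411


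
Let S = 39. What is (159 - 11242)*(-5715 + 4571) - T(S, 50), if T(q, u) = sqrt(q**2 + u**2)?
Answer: 12678952 - sqrt(4021) ≈ 1.2679e+7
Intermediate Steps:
(159 - 11242)*(-5715 + 4571) - T(S, 50) = (159 - 11242)*(-5715 + 4571) - sqrt(39**2 + 50**2) = -11083*(-1144) - sqrt(1521 + 2500) = 12678952 - sqrt(4021)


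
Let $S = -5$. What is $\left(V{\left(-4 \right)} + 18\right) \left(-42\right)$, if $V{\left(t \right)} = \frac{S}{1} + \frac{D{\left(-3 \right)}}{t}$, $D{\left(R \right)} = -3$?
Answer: $- \frac{1155}{2} \approx -577.5$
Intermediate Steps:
$V{\left(t \right)} = -5 - \frac{3}{t}$ ($V{\left(t \right)} = - \frac{5}{1} - \frac{3}{t} = \left(-5\right) 1 - \frac{3}{t} = -5 - \frac{3}{t}$)
$\left(V{\left(-4 \right)} + 18\right) \left(-42\right) = \left(\left(-5 - \frac{3}{-4}\right) + 18\right) \left(-42\right) = \left(\left(-5 - - \frac{3}{4}\right) + 18\right) \left(-42\right) = \left(\left(-5 + \frac{3}{4}\right) + 18\right) \left(-42\right) = \left(- \frac{17}{4} + 18\right) \left(-42\right) = \frac{55}{4} \left(-42\right) = - \frac{1155}{2}$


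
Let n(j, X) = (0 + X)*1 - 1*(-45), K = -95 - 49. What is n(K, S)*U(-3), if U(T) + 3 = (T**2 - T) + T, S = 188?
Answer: 1398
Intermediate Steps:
K = -144
n(j, X) = 45 + X (n(j, X) = X*1 + 45 = X + 45 = 45 + X)
U(T) = -3 + T**2 (U(T) = -3 + ((T**2 - T) + T) = -3 + T**2)
n(K, S)*U(-3) = (45 + 188)*(-3 + (-3)**2) = 233*(-3 + 9) = 233*6 = 1398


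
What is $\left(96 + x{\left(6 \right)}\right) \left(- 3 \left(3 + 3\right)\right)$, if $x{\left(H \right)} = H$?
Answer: $-1836$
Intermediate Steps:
$\left(96 + x{\left(6 \right)}\right) \left(- 3 \left(3 + 3\right)\right) = \left(96 + 6\right) \left(- 3 \left(3 + 3\right)\right) = 102 \left(\left(-3\right) 6\right) = 102 \left(-18\right) = -1836$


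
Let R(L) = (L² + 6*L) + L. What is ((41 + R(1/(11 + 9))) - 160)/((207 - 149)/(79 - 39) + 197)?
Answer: -47459/79380 ≈ -0.59787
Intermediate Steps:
R(L) = L² + 7*L
((41 + R(1/(11 + 9))) - 160)/((207 - 149)/(79 - 39) + 197) = ((41 + (7 + 1/(11 + 9))/(11 + 9)) - 160)/((207 - 149)/(79 - 39) + 197) = ((41 + (7 + 1/20)/20) - 160)/(58/40 + 197) = ((41 + (7 + 1/20)/20) - 160)/(58*(1/40) + 197) = ((41 + (1/20)*(141/20)) - 160)/(29/20 + 197) = ((41 + 141/400) - 160)/(3969/20) = (16541/400 - 160)*(20/3969) = -47459/400*20/3969 = -47459/79380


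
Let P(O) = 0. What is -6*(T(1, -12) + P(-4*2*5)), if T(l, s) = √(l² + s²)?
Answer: -6*√145 ≈ -72.250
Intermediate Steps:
-6*(T(1, -12) + P(-4*2*5)) = -6*(√(1² + (-12)²) + 0) = -6*(√(1 + 144) + 0) = -6*(√145 + 0) = -6*√145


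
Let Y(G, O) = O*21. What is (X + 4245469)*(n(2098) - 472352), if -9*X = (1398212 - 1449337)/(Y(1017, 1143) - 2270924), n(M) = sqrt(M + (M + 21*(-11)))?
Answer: -40552883967054962432/20222289 + 85853101007416*sqrt(3965)/20222289 ≈ -2.0051e+12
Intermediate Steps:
Y(G, O) = 21*O
n(M) = sqrt(-231 + 2*M) (n(M) = sqrt(M + (M - 231)) = sqrt(M + (-231 + M)) = sqrt(-231 + 2*M))
X = -51125/20222289 (X = -(1398212 - 1449337)/(9*(21*1143 - 2270924)) = -(-51125)/(9*(24003 - 2270924)) = -(-51125)/(9*(-2246921)) = -(-51125)*(-1)/(9*2246921) = -1/9*51125/2246921 = -51125/20222289 ≈ -0.0025281)
(X + 4245469)*(n(2098) - 472352) = (-51125/20222289 + 4245469)*(sqrt(-231 + 2*2098) - 472352) = 85853101007416*(sqrt(-231 + 4196) - 472352)/20222289 = 85853101007416*(sqrt(3965) - 472352)/20222289 = 85853101007416*(-472352 + sqrt(3965))/20222289 = -40552883967054962432/20222289 + 85853101007416*sqrt(3965)/20222289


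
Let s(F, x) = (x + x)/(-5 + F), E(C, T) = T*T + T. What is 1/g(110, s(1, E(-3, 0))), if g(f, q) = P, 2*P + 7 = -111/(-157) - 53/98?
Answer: -30772/105145 ≈ -0.29266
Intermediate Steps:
E(C, T) = T + T**2 (E(C, T) = T**2 + T = T + T**2)
s(F, x) = 2*x/(-5 + F) (s(F, x) = (2*x)/(-5 + F) = 2*x/(-5 + F))
P = -105145/30772 (P = -7/2 + (-111/(-157) - 53/98)/2 = -7/2 + (-111*(-1/157) - 53*1/98)/2 = -7/2 + (111/157 - 53/98)/2 = -7/2 + (1/2)*(2557/15386) = -7/2 + 2557/30772 = -105145/30772 ≈ -3.4169)
g(f, q) = -105145/30772
1/g(110, s(1, E(-3, 0))) = 1/(-105145/30772) = -30772/105145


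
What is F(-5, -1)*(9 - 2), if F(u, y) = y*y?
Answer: 7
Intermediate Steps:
F(u, y) = y²
F(-5, -1)*(9 - 2) = (-1)²*(9 - 2) = 1*7 = 7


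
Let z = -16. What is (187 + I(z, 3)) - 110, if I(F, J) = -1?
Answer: 76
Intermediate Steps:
(187 + I(z, 3)) - 110 = (187 - 1) - 110 = 186 - 110 = 76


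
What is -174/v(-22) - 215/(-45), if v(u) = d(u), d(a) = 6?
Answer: -218/9 ≈ -24.222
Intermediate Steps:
v(u) = 6
-174/v(-22) - 215/(-45) = -174/6 - 215/(-45) = -174*⅙ - 215*(-1/45) = -29 + 43/9 = -218/9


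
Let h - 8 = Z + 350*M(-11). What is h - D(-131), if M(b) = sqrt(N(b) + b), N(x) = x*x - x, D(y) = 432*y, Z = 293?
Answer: 60743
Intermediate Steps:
N(x) = x**2 - x
M(b) = sqrt(b + b*(-1 + b)) (M(b) = sqrt(b*(-1 + b) + b) = sqrt(b + b*(-1 + b)))
h = 4151 (h = 8 + (293 + 350*sqrt((-11)**2)) = 8 + (293 + 350*sqrt(121)) = 8 + (293 + 350*11) = 8 + (293 + 3850) = 8 + 4143 = 4151)
h - D(-131) = 4151 - 432*(-131) = 4151 - 1*(-56592) = 4151 + 56592 = 60743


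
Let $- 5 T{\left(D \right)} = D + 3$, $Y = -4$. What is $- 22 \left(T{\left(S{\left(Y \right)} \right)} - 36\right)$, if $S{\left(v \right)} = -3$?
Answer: $792$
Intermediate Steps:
$T{\left(D \right)} = - \frac{3}{5} - \frac{D}{5}$ ($T{\left(D \right)} = - \frac{D + 3}{5} = - \frac{3 + D}{5} = - \frac{3}{5} - \frac{D}{5}$)
$- 22 \left(T{\left(S{\left(Y \right)} \right)} - 36\right) = - 22 \left(\left(- \frac{3}{5} - - \frac{3}{5}\right) - 36\right) = - 22 \left(\left(- \frac{3}{5} + \frac{3}{5}\right) - 36\right) = - 22 \left(0 - 36\right) = \left(-22\right) \left(-36\right) = 792$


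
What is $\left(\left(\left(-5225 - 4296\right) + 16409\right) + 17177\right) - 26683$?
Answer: $-2618$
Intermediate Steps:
$\left(\left(\left(-5225 - 4296\right) + 16409\right) + 17177\right) - 26683 = \left(\left(-9521 + 16409\right) + 17177\right) - 26683 = \left(6888 + 17177\right) - 26683 = 24065 - 26683 = -2618$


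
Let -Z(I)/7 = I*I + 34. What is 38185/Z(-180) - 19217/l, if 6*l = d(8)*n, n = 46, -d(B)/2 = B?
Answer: 933922547/5967856 ≈ 156.49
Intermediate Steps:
d(B) = -2*B
Z(I) = -238 - 7*I**2 (Z(I) = -7*(I*I + 34) = -7*(I**2 + 34) = -7*(34 + I**2) = -238 - 7*I**2)
l = -368/3 (l = (-2*8*46)/6 = (-16*46)/6 = (1/6)*(-736) = -368/3 ≈ -122.67)
38185/Z(-180) - 19217/l = 38185/(-238 - 7*(-180)**2) - 19217/(-368/3) = 38185/(-238 - 7*32400) - 19217*(-3/368) = 38185/(-238 - 226800) + 57651/368 = 38185/(-227038) + 57651/368 = 38185*(-1/227038) + 57651/368 = -5455/32434 + 57651/368 = 933922547/5967856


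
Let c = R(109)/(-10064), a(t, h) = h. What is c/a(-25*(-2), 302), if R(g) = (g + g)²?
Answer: -11881/759832 ≈ -0.015636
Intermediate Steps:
R(g) = 4*g² (R(g) = (2*g)² = 4*g²)
c = -11881/2516 (c = (4*109²)/(-10064) = (4*11881)*(-1/10064) = 47524*(-1/10064) = -11881/2516 ≈ -4.7222)
c/a(-25*(-2), 302) = -11881/2516/302 = -11881/2516*1/302 = -11881/759832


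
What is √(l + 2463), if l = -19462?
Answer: I*√16999 ≈ 130.38*I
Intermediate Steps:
√(l + 2463) = √(-19462 + 2463) = √(-16999) = I*√16999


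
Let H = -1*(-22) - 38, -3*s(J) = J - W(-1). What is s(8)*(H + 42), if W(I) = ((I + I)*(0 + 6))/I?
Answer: 104/3 ≈ 34.667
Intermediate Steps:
W(I) = 12 (W(I) = ((2*I)*6)/I = (12*I)/I = 12)
s(J) = 4 - J/3 (s(J) = -(J - 1*12)/3 = -(J - 12)/3 = -(-12 + J)/3 = 4 - J/3)
H = -16 (H = 22 - 38 = -16)
s(8)*(H + 42) = (4 - 1/3*8)*(-16 + 42) = (4 - 8/3)*26 = (4/3)*26 = 104/3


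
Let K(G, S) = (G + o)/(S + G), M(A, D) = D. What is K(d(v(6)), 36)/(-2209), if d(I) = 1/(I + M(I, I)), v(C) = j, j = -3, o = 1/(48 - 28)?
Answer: 7/4749350 ≈ 1.4739e-6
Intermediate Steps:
o = 1/20 ≈ 0.050000
v(C) = -3
d(I) = 1/(2*I) (d(I) = 1/(I + I) = 1/(2*I))
K(G, S) = (1/20 + G)/(G + S) (K(G, S) = (G + 1/20)/(S + G) = (1/20 + G)/(G + S))
K(d(v(6)), 36)/(-2209) = ((1/20 + (½)/(-3))/((½)/(-3) + 36))/(-2209) = ((1/20 + (½)*(-⅓))/((½)*(-⅓) + 36))*(-1/2209) = ((1/20 - ⅙)/(-⅙ + 36))*(-1/2209) = (-7/60/(215/6))*(-1/2209) = ((6/215)*(-7/60))*(-1/2209) = -7/2150*(-1/2209) = 7/4749350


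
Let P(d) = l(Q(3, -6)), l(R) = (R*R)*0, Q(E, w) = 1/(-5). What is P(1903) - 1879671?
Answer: -1879671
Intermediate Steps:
Q(E, w) = -⅕
l(R) = 0 (l(R) = R²*0 = 0)
P(d) = 0
P(1903) - 1879671 = 0 - 1879671 = -1879671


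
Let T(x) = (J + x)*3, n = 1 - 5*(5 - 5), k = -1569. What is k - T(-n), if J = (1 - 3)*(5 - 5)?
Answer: -1566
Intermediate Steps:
n = 1 (n = 1 - 5*0 = 1 + 0 = 1)
J = 0 (J = -2*0 = 0)
T(x) = 3*x (T(x) = (0 + x)*3 = x*3 = 3*x)
k - T(-n) = -1569 - 3*(-1*1) = -1569 - 3*(-1) = -1569 - 1*(-3) = -1569 + 3 = -1566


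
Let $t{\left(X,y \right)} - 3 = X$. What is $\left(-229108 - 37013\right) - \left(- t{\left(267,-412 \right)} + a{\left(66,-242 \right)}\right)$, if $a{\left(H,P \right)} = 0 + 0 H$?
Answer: $-265851$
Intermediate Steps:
$t{\left(X,y \right)} = 3 + X$
$a{\left(H,P \right)} = 0$ ($a{\left(H,P \right)} = 0 + 0 = 0$)
$\left(-229108 - 37013\right) - \left(- t{\left(267,-412 \right)} + a{\left(66,-242 \right)}\right) = \left(-229108 - 37013\right) + \left(\left(3 + 267\right) - 0\right) = -266121 + \left(270 + 0\right) = -266121 + 270 = -265851$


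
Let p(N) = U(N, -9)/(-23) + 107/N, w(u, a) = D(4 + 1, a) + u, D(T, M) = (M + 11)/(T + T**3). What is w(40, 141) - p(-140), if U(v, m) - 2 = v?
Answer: 65399/1820 ≈ 35.934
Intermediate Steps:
U(v, m) = 2 + v
D(T, M) = (11 + M)/(T + T**3)
w(u, a) = 11/130 + u + a/130 (w(u, a) = (11 + a)/((4 + 1) + (4 + 1)**3) + u = (11 + a)/(5 + 5**3) + u = (11 + a)/(5 + 125) + u = (11 + a)/130 + u = (11/130 + a/130) + u = 11/130 + u + a/130)
p(N) = -2/23 + 107/N - N/23 (p(N) = (2 + N)/(-23) + 107/N = (2 + N)*(-1/23) + 107/N = (-2/23 - N/23) + 107/N = -2/23 + 107/N - N/23)
w(40, 141) - p(-140) = (11/130 + 40 + (1/130)*141) - (2461 - 1*(-140)*(2 - 140))/(23*(-140)) = (11/130 + 40 + 141/130) - (-1)*(2461 - 1*(-140)*(-138))/(23*140) = 2676/65 - (-1)*(2461 - 19320)/(23*140) = 2676/65 - (-1)*(-16859)/(23*140) = 2676/65 - 1*733/140 = 2676/65 - 733/140 = 65399/1820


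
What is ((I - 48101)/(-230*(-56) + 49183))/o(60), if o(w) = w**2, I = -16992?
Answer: -65093/223426800 ≈ -0.00029134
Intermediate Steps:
((I - 48101)/(-230*(-56) + 49183))/o(60) = ((-16992 - 48101)/(-230*(-56) + 49183))/(60**2) = -65093/(12880 + 49183)/3600 = -65093/62063*(1/3600) = -65093*1/62063*(1/3600) = -65093/62063*1/3600 = -65093/223426800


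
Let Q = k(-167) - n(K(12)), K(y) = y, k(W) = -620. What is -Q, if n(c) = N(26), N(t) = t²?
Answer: 1296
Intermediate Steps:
n(c) = 676 (n(c) = 26² = 676)
Q = -1296 (Q = -620 - 1*676 = -620 - 676 = -1296)
-Q = -1*(-1296) = 1296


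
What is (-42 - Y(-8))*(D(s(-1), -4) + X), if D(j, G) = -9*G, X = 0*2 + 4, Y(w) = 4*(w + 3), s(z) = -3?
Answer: -880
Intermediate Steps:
Y(w) = 12 + 4*w (Y(w) = 4*(3 + w) = 12 + 4*w)
X = 4 (X = 0 + 4 = 4)
(-42 - Y(-8))*(D(s(-1), -4) + X) = (-42 - (12 + 4*(-8)))*(-9*(-4) + 4) = (-42 - (12 - 32))*(36 + 4) = (-42 - 1*(-20))*40 = (-42 + 20)*40 = -22*40 = -880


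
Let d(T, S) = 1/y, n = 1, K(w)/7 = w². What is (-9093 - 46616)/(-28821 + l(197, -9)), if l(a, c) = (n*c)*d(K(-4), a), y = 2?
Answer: 111418/57651 ≈ 1.9326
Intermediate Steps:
K(w) = 7*w²
d(T, S) = ½ (d(T, S) = 1/2 = ½)
l(a, c) = c/2 (l(a, c) = (1*c)*(½) = c*(½) = c/2)
(-9093 - 46616)/(-28821 + l(197, -9)) = (-9093 - 46616)/(-28821 + (½)*(-9)) = -55709/(-28821 - 9/2) = -55709/(-57651/2) = -55709*(-2/57651) = 111418/57651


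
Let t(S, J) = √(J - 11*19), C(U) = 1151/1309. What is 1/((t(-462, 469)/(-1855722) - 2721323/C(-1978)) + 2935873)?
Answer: -181361218112020724890464/28838479547800840415700946111 + 1229231180661*√65/28838479547800840415700946111 ≈ -6.2889e-6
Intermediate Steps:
C(U) = 1151/1309 (C(U) = 1151*(1/1309) = 1151/1309)
t(S, J) = √(-209 + J) (t(S, J) = √(J - 209) = √(-209 + J))
1/((t(-462, 469)/(-1855722) - 2721323/C(-1978)) + 2935873) = 1/((√(-209 + 469)/(-1855722) - 2721323/1151/1309) + 2935873) = 1/((√260*(-1/1855722) - 2721323*1309/1151) + 2935873) = 1/(((2*√65)*(-1/1855722) - 3562211807/1151) + 2935873) = 1/((-√65/927861 - 3562211807/1151) + 2935873) = 1/((-3562211807/1151 - √65/927861) + 2935873) = 1/(-183021984/1151 - √65/927861)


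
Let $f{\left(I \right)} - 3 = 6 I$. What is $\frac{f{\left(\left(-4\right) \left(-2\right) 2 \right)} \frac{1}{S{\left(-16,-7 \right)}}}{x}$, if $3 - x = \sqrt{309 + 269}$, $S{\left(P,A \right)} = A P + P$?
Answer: $- \frac{99}{18208} - \frac{561 \sqrt{2}}{18208} \approx -0.04901$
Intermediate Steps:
$S{\left(P,A \right)} = P + A P$
$x = 3 - 17 \sqrt{2}$ ($x = 3 - \sqrt{309 + 269} = 3 - \sqrt{578} = 3 - 17 \sqrt{2} \approx -21.042$)
$f{\left(I \right)} = 3 + 6 I$
$\frac{f{\left(\left(-4\right) \left(-2\right) 2 \right)} \frac{1}{S{\left(-16,-7 \right)}}}{x} = \frac{\left(3 + 6 \left(-4\right) \left(-2\right) 2\right) \frac{1}{\left(-16\right) \left(1 - 7\right)}}{3 - 17 \sqrt{2}} = \frac{\left(3 + 6 \cdot 8 \cdot 2\right) \frac{1}{\left(-16\right) \left(-6\right)}}{3 - 17 \sqrt{2}} = \frac{\left(3 + 6 \cdot 16\right) \frac{1}{96}}{3 - 17 \sqrt{2}} = \frac{\left(3 + 96\right) \frac{1}{96}}{3 - 17 \sqrt{2}} = \frac{99 \cdot \frac{1}{96}}{3 - 17 \sqrt{2}} = \frac{33}{32 \left(3 - 17 \sqrt{2}\right)}$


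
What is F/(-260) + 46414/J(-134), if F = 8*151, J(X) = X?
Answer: -1528689/4355 ≈ -351.02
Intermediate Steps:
F = 1208
F/(-260) + 46414/J(-134) = 1208/(-260) + 46414/(-134) = 1208*(-1/260) + 46414*(-1/134) = -302/65 - 23207/67 = -1528689/4355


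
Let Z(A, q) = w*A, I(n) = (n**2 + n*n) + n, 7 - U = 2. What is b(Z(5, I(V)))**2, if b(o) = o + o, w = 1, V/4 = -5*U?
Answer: 100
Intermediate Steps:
U = 5 (U = 7 - 1*2 = 7 - 2 = 5)
V = -100 (V = 4*(-5*5) = 4*(-25) = -100)
I(n) = n + 2*n**2 (I(n) = (n**2 + n**2) + n = 2*n**2 + n = n + 2*n**2)
Z(A, q) = A (Z(A, q) = 1*A = A)
b(o) = 2*o
b(Z(5, I(V)))**2 = (2*5)**2 = 10**2 = 100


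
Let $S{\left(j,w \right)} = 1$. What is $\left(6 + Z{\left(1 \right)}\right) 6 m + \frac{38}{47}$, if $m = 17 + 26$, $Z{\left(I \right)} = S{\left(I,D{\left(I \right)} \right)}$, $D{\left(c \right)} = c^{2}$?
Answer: $\frac{84920}{47} \approx 1806.8$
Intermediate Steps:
$Z{\left(I \right)} = 1$
$m = 43$
$\left(6 + Z{\left(1 \right)}\right) 6 m + \frac{38}{47} = \left(6 + 1\right) 6 \cdot 43 + \frac{38}{47} = 7 \cdot 6 \cdot 43 + 38 \cdot \frac{1}{47} = 42 \cdot 43 + \frac{38}{47} = 1806 + \frac{38}{47} = \frac{84920}{47}$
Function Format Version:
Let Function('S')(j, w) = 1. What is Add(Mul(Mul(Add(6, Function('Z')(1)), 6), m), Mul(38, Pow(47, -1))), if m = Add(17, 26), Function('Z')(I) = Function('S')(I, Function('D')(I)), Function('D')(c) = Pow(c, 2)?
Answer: Rational(84920, 47) ≈ 1806.8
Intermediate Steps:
Function('Z')(I) = 1
m = 43
Add(Mul(Mul(Add(6, Function('Z')(1)), 6), m), Mul(38, Pow(47, -1))) = Add(Mul(Mul(Add(6, 1), 6), 43), Mul(38, Pow(47, -1))) = Add(Mul(Mul(7, 6), 43), Mul(38, Rational(1, 47))) = Add(Mul(42, 43), Rational(38, 47)) = Add(1806, Rational(38, 47)) = Rational(84920, 47)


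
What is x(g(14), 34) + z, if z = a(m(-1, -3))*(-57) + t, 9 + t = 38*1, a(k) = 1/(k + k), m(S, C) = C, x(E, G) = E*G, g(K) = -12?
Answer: -739/2 ≈ -369.50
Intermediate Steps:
a(k) = 1/(2*k)
t = 29 (t = -9 + 38*1 = -9 + 38 = 29)
z = 77/2 (z = ((½)/(-3))*(-57) + 29 = ((½)*(-⅓))*(-57) + 29 = -⅙*(-57) + 29 = 19/2 + 29 = 77/2 ≈ 38.500)
x(g(14), 34) + z = -12*34 + 77/2 = -408 + 77/2 = -739/2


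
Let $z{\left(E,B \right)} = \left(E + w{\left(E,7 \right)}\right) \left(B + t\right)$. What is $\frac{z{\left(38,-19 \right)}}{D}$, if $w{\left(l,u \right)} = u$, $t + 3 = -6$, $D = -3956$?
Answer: $\frac{315}{989} \approx 0.3185$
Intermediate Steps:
$t = -9$ ($t = -3 - 6 = -9$)
$z{\left(E,B \right)} = \left(-9 + B\right) \left(7 + E\right)$ ($z{\left(E,B \right)} = \left(E + 7\right) \left(B - 9\right) = \left(7 + E\right) \left(-9 + B\right) = \left(-9 + B\right) \left(7 + E\right)$)
$\frac{z{\left(38,-19 \right)}}{D} = \frac{-63 - 342 + 7 \left(-19\right) - 722}{-3956} = \left(-63 - 342 - 133 - 722\right) \left(- \frac{1}{3956}\right) = \left(-1260\right) \left(- \frac{1}{3956}\right) = \frac{315}{989}$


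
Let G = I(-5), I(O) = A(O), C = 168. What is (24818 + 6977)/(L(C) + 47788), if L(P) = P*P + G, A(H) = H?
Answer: 31795/76007 ≈ 0.41832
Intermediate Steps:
I(O) = O
G = -5
L(P) = -5 + P² (L(P) = P*P - 5 = P² - 5 = -5 + P²)
(24818 + 6977)/(L(C) + 47788) = (24818 + 6977)/((-5 + 168²) + 47788) = 31795/((-5 + 28224) + 47788) = 31795/(28219 + 47788) = 31795/76007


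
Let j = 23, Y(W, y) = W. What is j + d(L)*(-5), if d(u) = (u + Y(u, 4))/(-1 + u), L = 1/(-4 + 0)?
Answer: 21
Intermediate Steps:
L = -¼ (L = 1/(-4) = -¼ ≈ -0.25000)
d(u) = 2*u/(-1 + u) (d(u) = (u + u)/(-1 + u) = (2*u)/(-1 + u) = 2*u/(-1 + u))
j + d(L)*(-5) = 23 + (2*(-¼)/(-1 - ¼))*(-5) = 23 + (2*(-¼)/(-5/4))*(-5) = 23 + (2*(-¼)*(-⅘))*(-5) = 23 + (⅖)*(-5) = 23 - 2 = 21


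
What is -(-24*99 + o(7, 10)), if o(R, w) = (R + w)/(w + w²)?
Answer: 261343/110 ≈ 2375.8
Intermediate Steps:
o(R, w) = (R + w)/(w + w²)
-(-24*99 + o(7, 10)) = -(-24*99 + (7 + 10)/(10*(1 + 10))) = -(-2376 + (⅒)*17/11) = -(-2376 + (⅒)*(1/11)*17) = -(-2376 + 17/110) = -1*(-261343/110) = 261343/110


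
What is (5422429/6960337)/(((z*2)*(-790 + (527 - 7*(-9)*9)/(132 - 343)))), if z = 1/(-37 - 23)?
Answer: 5720662595/194638863868 ≈ 0.029391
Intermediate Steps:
z = -1/60 (z = 1/(-60) = -1/60 ≈ -0.016667)
(5422429/6960337)/(((z*2)*(-790 + (527 - 7*(-9)*9)/(132 - 343)))) = (5422429/6960337)/(((-1/60*2)*(-790 + (527 - 7*(-9)*9)/(132 - 343)))) = (5422429*(1/6960337))/((-(-790 + (527 + 63*9)/(-211))/30)) = 5422429/(6960337*((-(-790 + (527 + 567)*(-1/211))/30))) = 5422429/(6960337*((-(-790 + 1094*(-1/211))/30))) = 5422429/(6960337*((-(-790 - 1094/211)/30))) = 5422429/(6960337*((-1/30*(-167784/211)))) = 5422429/(6960337*(27964/1055)) = (5422429/6960337)*(1055/27964) = 5720662595/194638863868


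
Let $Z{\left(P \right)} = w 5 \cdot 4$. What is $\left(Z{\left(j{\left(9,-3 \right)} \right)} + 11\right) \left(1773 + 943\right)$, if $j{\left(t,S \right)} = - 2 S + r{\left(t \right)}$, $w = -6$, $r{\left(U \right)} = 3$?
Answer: $-296044$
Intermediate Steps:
$j{\left(t,S \right)} = 3 - 2 S$ ($j{\left(t,S \right)} = - 2 S + 3 = 3 - 2 S$)
$Z{\left(P \right)} = -120$ ($Z{\left(P \right)} = - 6 \cdot 5 \cdot 4 = \left(-6\right) 20 = -120$)
$\left(Z{\left(j{\left(9,-3 \right)} \right)} + 11\right) \left(1773 + 943\right) = \left(-120 + 11\right) \left(1773 + 943\right) = \left(-109\right) 2716 = -296044$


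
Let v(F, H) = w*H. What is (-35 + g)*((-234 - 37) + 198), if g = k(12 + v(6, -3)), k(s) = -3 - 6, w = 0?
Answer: 3212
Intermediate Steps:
v(F, H) = 0 (v(F, H) = 0*H = 0)
k(s) = -9
g = -9
(-35 + g)*((-234 - 37) + 198) = (-35 - 9)*((-234 - 37) + 198) = -44*(-271 + 198) = -44*(-73) = 3212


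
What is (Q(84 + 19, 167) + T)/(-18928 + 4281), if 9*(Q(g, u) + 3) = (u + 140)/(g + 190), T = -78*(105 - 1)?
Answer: 21398948/38624139 ≈ 0.55403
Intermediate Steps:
T = -8112 (T = -78*104 = -8112)
Q(g, u) = -3 + (140 + u)/(9*(190 + g)) (Q(g, u) = -3 + ((u + 140)/(g + 190))/9 = -3 + ((140 + u)/(190 + g))/9 = -3 + (140 + u)/(9*(190 + g)))
(Q(84 + 19, 167) + T)/(-18928 + 4281) = ((-4990 + 167 - 27*(84 + 19))/(9*(190 + (84 + 19))) - 8112)/(-18928 + 4281) = ((-4990 + 167 - 27*103)/(9*(190 + 103)) - 8112)/(-14647) = ((⅑)*(-4990 + 167 - 2781)/293 - 8112)*(-1/14647) = ((⅑)*(1/293)*(-7604) - 8112)*(-1/14647) = (-7604/2637 - 8112)*(-1/14647) = -21398948/2637*(-1/14647) = 21398948/38624139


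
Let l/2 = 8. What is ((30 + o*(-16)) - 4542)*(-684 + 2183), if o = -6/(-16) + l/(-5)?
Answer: -33478666/5 ≈ -6.6957e+6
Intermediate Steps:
l = 16 (l = 2*8 = 16)
o = -113/40 (o = -6/(-16) + 16/(-5) = -6*(-1/16) + 16*(-⅕) = 3/8 - 16/5 = -113/40 ≈ -2.8250)
((30 + o*(-16)) - 4542)*(-684 + 2183) = ((30 - 113/40*(-16)) - 4542)*(-684 + 2183) = ((30 + 226/5) - 4542)*1499 = (376/5 - 4542)*1499 = -22334/5*1499 = -33478666/5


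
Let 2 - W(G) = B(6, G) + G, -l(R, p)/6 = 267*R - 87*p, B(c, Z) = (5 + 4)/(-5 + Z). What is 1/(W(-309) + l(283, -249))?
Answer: -314/183072353 ≈ -1.7152e-6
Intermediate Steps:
B(c, Z) = 9/(-5 + Z)
l(R, p) = -1602*R + 522*p (l(R, p) = -6*(267*R - 87*p) = -6*(-87*p + 267*R) = -1602*R + 522*p)
W(G) = 2 - G - 9/(-5 + G) (W(G) = 2 - (9/(-5 + G) + G) = 2 - (G + 9/(-5 + G)) = 2 + (-G - 9/(-5 + G)) = 2 - G - 9/(-5 + G))
1/(W(-309) + l(283, -249)) = 1/((-9 + (-5 - 309)*(2 - 1*(-309)))/(-5 - 309) + (-1602*283 + 522*(-249))) = 1/((-9 - 314*(2 + 309))/(-314) + (-453366 - 129978)) = 1/(-(-9 - 314*311)/314 - 583344) = 1/(-(-9 - 97654)/314 - 583344) = 1/(-1/314*(-97663) - 583344) = 1/(97663/314 - 583344) = 1/(-183072353/314) = -314/183072353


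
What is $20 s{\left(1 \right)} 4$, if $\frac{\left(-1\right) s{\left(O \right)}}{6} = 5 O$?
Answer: $-2400$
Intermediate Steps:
$s{\left(O \right)} = - 30 O$ ($s{\left(O \right)} = - 6 \cdot 5 O = - 30 O$)
$20 s{\left(1 \right)} 4 = 20 \left(\left(-30\right) 1\right) 4 = 20 \left(-30\right) 4 = \left(-600\right) 4 = -2400$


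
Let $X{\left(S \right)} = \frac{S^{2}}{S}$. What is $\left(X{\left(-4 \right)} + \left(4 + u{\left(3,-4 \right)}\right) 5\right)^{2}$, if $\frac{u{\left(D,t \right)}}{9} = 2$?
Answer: $11236$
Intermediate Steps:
$u{\left(D,t \right)} = 18$ ($u{\left(D,t \right)} = 9 \cdot 2 = 18$)
$X{\left(S \right)} = S$
$\left(X{\left(-4 \right)} + \left(4 + u{\left(3,-4 \right)}\right) 5\right)^{2} = \left(-4 + \left(4 + 18\right) 5\right)^{2} = \left(-4 + 22 \cdot 5\right)^{2} = \left(-4 + 110\right)^{2} = 106^{2} = 11236$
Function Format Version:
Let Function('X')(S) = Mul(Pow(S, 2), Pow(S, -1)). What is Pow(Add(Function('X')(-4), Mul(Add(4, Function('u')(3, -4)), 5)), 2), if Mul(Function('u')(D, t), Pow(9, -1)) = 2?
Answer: 11236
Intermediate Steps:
Function('u')(D, t) = 18 (Function('u')(D, t) = Mul(9, 2) = 18)
Function('X')(S) = S
Pow(Add(Function('X')(-4), Mul(Add(4, Function('u')(3, -4)), 5)), 2) = Pow(Add(-4, Mul(Add(4, 18), 5)), 2) = Pow(Add(-4, Mul(22, 5)), 2) = Pow(Add(-4, 110), 2) = Pow(106, 2) = 11236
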